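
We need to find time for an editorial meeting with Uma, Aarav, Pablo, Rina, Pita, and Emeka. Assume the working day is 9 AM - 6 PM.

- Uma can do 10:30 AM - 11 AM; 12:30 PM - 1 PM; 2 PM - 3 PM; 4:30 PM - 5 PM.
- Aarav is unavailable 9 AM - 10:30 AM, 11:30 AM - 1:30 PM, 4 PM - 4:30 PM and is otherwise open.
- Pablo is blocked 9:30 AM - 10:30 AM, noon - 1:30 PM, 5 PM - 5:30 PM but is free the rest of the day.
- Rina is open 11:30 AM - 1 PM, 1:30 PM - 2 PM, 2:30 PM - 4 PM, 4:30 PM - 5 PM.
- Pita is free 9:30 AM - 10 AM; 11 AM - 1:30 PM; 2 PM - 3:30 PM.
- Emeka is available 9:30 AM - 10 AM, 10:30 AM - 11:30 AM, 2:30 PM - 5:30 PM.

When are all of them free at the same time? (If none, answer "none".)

14:30-15:00

Uma free: 10:30-11:00, 12:30-13:00, 14:00-15:00, 16:30-17:00.
Aarav free: 10:30-11:30, 13:30-16:00, 16:30-18:00 (invert busy blocks within the working day).
Pablo free: 09:00-09:30, 10:30-12:00, 13:30-17:00, 17:30-18:00 (invert busy blocks within the working day).
Rina free: 11:30-13:00, 13:30-14:00, 14:30-16:00, 16:30-17:00.
Pita free: 09:30-10:00, 11:00-13:30, 14:00-15:30.
Emeka free: 09:30-10:00, 10:30-11:30, 14:30-17:30.
Uma ∩ Aarav: 10:30-11:00, 14:00-15:00, 16:30-17:00.
Uma ∩ Aarav ∩ Pablo: 10:30-11:00, 14:00-15:00, 16:30-17:00.
Uma ∩ Aarav ∩ Pablo ∩ Rina: 14:30-15:00, 16:30-17:00.
Uma ∩ Aarav ∩ Pablo ∩ Rina ∩ Pita: 14:30-15:00.
Uma ∩ Aarav ∩ Pablo ∩ Rina ∩ Pita ∩ Emeka: 14:30-15:00.
Those are the intersection windows.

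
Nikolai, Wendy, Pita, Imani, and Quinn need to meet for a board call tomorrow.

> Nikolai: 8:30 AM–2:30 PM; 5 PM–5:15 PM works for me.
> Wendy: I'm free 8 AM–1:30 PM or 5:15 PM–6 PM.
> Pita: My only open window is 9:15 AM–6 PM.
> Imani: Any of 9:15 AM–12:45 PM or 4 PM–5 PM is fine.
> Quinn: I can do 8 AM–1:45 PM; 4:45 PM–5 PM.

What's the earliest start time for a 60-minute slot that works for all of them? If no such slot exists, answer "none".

Nikolai ∩ Wendy: 08:30-13:30.
Nikolai ∩ Wendy ∩ Pita: 09:15-13:30.
Nikolai ∩ Wendy ∩ Pita ∩ Imani: 09:15-12:45.
Nikolai ∩ Wendy ∩ Pita ∩ Imani ∩ Quinn: 09:15-12:45.
The first common window of at least 60 minutes is 09:15-12:45, so the earliest start is 09:15.

09:15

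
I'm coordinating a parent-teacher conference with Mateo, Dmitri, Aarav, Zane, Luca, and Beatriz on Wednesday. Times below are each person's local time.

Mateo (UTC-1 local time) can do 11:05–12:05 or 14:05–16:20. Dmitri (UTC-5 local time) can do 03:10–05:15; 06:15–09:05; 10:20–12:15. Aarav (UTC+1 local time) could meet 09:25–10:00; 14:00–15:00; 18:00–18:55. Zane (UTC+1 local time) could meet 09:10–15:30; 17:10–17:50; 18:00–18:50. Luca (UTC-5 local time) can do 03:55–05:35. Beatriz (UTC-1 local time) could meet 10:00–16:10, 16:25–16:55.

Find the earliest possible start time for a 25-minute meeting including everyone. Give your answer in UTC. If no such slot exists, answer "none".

Mateo in UTC: 12:05-13:05, 15:05-17:20 (add 1h to convert from UTC-1).
Dmitri in UTC: 08:10-10:15, 11:15-14:05, 15:20-17:15 (add 5h to convert from UTC-5).
Aarav in UTC: 08:25-09:00, 13:00-14:00, 17:00-17:55 (subtract 1h to convert from UTC+1).
Zane in UTC: 08:10-14:30, 16:10-16:50, 17:00-17:50 (subtract 1h to convert from UTC+1).
Luca in UTC: 08:55-10:35 (add 5h to convert from UTC-5).
Beatriz in UTC: 11:00-17:10, 17:25-17:55 (add 1h to convert from UTC-1).
Mateo ∩ Dmitri: 12:05-13:05, 15:20-17:15.
Mateo ∩ Dmitri ∩ Aarav: 13:00-13:05, 17:00-17:15.
Mateo ∩ Dmitri ∩ Aarav ∩ Zane: 13:00-13:05, 17:00-17:15.
Mateo ∩ Dmitri ∩ Aarav ∩ Zane ∩ Luca: ∅.
Mateo ∩ Dmitri ∩ Aarav ∩ Zane ∩ Luca ∩ Beatriz: ∅.
There is no time when everyone is free.
No common window is at least 25 minutes long.

none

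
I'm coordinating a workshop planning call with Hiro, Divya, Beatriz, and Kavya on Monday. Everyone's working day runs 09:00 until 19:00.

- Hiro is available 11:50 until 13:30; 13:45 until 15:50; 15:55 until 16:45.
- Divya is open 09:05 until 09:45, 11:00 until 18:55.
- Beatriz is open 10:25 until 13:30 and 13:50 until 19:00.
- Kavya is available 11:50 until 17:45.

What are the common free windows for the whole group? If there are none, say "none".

Hiro ∩ Divya: 11:50-13:30, 13:45-15:50, 15:55-16:45.
Hiro ∩ Divya ∩ Beatriz: 11:50-13:30, 13:50-15:50, 15:55-16:45.
Hiro ∩ Divya ∩ Beatriz ∩ Kavya: 11:50-13:30, 13:50-15:50, 15:55-16:45.
So the common availability across everyone is 11:50-13:30, 13:50-15:50, 15:55-16:45.

11:50-13:30, 13:50-15:50, 15:55-16:45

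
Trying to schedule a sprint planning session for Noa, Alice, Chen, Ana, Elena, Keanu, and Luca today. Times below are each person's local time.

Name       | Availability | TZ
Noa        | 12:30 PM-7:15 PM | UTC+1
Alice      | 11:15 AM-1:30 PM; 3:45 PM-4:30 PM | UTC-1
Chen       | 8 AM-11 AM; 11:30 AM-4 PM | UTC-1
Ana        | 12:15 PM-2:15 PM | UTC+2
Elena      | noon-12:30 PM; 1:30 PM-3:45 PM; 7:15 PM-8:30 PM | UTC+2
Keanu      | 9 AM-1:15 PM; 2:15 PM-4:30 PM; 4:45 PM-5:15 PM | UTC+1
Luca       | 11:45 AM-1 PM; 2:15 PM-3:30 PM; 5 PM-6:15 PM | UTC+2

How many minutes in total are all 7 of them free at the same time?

Noa in UTC: 11:30-18:15 (subtract 1h to convert from UTC+1).
Alice in UTC: 12:15-14:30, 16:45-17:30 (add 1h to convert from UTC-1).
Chen in UTC: 09:00-12:00, 12:30-17:00 (add 1h to convert from UTC-1).
Ana in UTC: 10:15-12:15 (subtract 2h to convert from UTC+2).
Elena in UTC: 10:00-10:30, 11:30-13:45, 17:15-18:30 (subtract 2h to convert from UTC+2).
Keanu in UTC: 08:00-12:15, 13:15-15:30, 15:45-16:15 (subtract 1h to convert from UTC+1).
Luca in UTC: 09:45-11:00, 12:15-13:30, 15:00-16:15 (subtract 2h to convert from UTC+2).
Noa ∩ Alice: 12:15-14:30, 16:45-17:30.
Noa ∩ Alice ∩ Chen: 12:30-14:30, 16:45-17:00.
Noa ∩ Alice ∩ Chen ∩ Ana: ∅.
Noa ∩ Alice ∩ Chen ∩ Ana ∩ Elena: ∅.
Noa ∩ Alice ∩ Chen ∩ Ana ∩ Elena ∩ Keanu: ∅.
Noa ∩ Alice ∩ Chen ∩ Ana ∩ Elena ∩ Keanu ∩ Luca: ∅.
There is no time when everyone is free.
There is no common window, so the total is 0 minutes.

0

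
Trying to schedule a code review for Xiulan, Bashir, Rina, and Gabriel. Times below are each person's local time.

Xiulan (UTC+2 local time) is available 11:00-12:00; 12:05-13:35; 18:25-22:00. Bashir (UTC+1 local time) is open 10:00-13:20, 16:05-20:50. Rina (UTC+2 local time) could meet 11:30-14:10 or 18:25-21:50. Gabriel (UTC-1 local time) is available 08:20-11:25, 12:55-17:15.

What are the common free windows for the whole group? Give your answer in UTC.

Xiulan in UTC: 09:00-10:00, 10:05-11:35, 16:25-20:00 (subtract 2h to convert from UTC+2).
Bashir in UTC: 09:00-12:20, 15:05-19:50 (subtract 1h to convert from UTC+1).
Rina in UTC: 09:30-12:10, 16:25-19:50 (subtract 2h to convert from UTC+2).
Gabriel in UTC: 09:20-12:25, 13:55-18:15 (add 1h to convert from UTC-1).
Xiulan ∩ Bashir: 09:00-10:00, 10:05-11:35, 16:25-19:50.
Xiulan ∩ Bashir ∩ Rina: 09:30-10:00, 10:05-11:35, 16:25-19:50.
Xiulan ∩ Bashir ∩ Rina ∩ Gabriel: 09:30-10:00, 10:05-11:35, 16:25-18:15.

09:30-10:00, 10:05-11:35, 16:25-18:15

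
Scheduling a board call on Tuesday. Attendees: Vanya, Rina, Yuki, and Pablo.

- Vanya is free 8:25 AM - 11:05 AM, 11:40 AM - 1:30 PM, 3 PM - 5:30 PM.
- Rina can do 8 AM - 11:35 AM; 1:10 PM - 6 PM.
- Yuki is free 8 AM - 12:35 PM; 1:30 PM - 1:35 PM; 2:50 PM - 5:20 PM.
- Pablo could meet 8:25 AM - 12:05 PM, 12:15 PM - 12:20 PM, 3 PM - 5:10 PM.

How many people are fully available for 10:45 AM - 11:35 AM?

Rina, Yuki, and Pablo can make the full 10:45-11:35 slot — that's 3.

3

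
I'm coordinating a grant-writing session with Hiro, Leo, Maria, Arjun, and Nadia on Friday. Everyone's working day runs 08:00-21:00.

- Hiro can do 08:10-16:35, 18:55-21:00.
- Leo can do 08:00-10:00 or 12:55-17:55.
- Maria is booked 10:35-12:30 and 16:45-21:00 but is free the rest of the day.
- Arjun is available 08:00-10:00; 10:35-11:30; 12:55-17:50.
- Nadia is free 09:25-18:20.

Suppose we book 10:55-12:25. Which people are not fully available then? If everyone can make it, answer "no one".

Hiro free: 08:10-16:35, 18:55-21:00.
Leo free: 08:00-10:00, 12:55-17:55.
Maria free: 08:00-10:35, 12:30-16:45 (invert busy blocks within the working day).
Arjun free: 08:00-10:00, 10:35-11:30, 12:55-17:50.
Nadia free: 09:25-18:20.
Hiro: free for 10:55-12:25. Leo: not fully free for 10:55-12:25. Maria: not fully free for 10:55-12:25. Arjun: not fully free for 10:55-12:25. Nadia: free for 10:55-12:25.

Arjun, Leo, Maria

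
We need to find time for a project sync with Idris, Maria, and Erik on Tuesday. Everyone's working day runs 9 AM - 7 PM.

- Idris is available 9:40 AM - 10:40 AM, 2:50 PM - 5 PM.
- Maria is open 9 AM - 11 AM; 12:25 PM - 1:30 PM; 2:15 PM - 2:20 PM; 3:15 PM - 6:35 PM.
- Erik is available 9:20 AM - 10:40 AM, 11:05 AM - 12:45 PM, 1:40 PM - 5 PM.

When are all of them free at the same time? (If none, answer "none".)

Idris ∩ Maria: 09:40-10:40, 15:15-17:00.
Idris ∩ Maria ∩ Erik: 09:40-10:40, 15:15-17:00.
So the common availability across everyone is 09:40-10:40, 15:15-17:00.

09:40-10:40, 15:15-17:00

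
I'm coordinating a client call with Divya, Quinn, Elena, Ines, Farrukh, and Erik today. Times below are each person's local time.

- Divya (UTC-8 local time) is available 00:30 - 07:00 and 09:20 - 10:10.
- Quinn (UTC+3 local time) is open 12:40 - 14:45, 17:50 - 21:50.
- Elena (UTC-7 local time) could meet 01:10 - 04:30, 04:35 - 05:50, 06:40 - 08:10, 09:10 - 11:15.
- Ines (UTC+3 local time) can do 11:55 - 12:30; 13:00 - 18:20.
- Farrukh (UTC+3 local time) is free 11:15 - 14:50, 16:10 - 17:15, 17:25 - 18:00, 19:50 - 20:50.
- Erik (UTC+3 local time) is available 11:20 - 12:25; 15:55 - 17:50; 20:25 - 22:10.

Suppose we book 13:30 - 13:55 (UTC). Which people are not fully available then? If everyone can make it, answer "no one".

Divya in UTC: 08:30-15:00, 17:20-18:10 (add 8h to convert from UTC-8).
Quinn in UTC: 09:40-11:45, 14:50-18:50 (subtract 3h to convert from UTC+3).
Elena in UTC: 08:10-11:30, 11:35-12:50, 13:40-15:10, 16:10-18:15 (add 7h to convert from UTC-7).
Ines in UTC: 08:55-09:30, 10:00-15:20 (subtract 3h to convert from UTC+3).
Farrukh in UTC: 08:15-11:50, 13:10-14:15, 14:25-15:00, 16:50-17:50 (subtract 3h to convert from UTC+3).
Erik in UTC: 08:20-09:25, 12:55-14:50, 17:25-19:10 (subtract 3h to convert from UTC+3).
Divya: free for 13:30-13:55. Quinn: not fully free for 13:30-13:55. Elena: not fully free for 13:30-13:55. Ines: free for 13:30-13:55. Farrukh: free for 13:30-13:55. Erik: free for 13:30-13:55.

Elena, Quinn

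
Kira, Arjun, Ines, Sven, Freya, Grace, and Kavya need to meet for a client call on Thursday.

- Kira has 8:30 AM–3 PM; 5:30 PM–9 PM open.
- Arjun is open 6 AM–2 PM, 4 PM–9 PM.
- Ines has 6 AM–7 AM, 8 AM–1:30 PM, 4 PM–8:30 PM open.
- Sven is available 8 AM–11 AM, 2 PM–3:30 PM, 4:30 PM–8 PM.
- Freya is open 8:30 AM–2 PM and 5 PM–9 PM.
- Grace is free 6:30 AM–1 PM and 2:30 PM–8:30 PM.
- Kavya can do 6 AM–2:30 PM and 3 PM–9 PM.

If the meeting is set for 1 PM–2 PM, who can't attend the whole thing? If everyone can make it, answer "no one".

Grace, Ines, Sven

Kira: free for 13:00-14:00. Arjun: free for 13:00-14:00. Ines: not fully free for 13:00-14:00. Sven: not fully free for 13:00-14:00. Freya: free for 13:00-14:00. Grace: not fully free for 13:00-14:00. Kavya: free for 13:00-14:00.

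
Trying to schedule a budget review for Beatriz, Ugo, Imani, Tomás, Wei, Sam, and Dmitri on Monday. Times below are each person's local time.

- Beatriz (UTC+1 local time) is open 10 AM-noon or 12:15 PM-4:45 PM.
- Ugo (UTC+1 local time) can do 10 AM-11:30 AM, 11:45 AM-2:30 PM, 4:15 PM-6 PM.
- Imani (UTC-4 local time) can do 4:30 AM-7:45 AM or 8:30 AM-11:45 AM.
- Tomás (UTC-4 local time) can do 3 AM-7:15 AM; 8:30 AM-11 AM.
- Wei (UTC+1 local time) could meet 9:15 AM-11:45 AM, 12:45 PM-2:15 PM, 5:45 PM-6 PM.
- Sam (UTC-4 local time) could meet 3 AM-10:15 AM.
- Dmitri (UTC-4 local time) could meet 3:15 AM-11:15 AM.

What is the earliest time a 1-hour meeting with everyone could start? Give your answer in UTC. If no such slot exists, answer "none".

09:00

Beatriz in UTC: 09:00-11:00, 11:15-15:45 (subtract 1h to convert from UTC+1).
Ugo in UTC: 09:00-10:30, 10:45-13:30, 15:15-17:00 (subtract 1h to convert from UTC+1).
Imani in UTC: 08:30-11:45, 12:30-15:45 (add 4h to convert from UTC-4).
Tomás in UTC: 07:00-11:15, 12:30-15:00 (add 4h to convert from UTC-4).
Wei in UTC: 08:15-10:45, 11:45-13:15, 16:45-17:00 (subtract 1h to convert from UTC+1).
Sam in UTC: 07:00-14:15 (add 4h to convert from UTC-4).
Dmitri in UTC: 07:15-15:15 (add 4h to convert from UTC-4).
Beatriz ∩ Ugo: 09:00-10:30, 10:45-11:00, 11:15-13:30, 15:15-15:45.
Beatriz ∩ Ugo ∩ Imani: 09:00-10:30, 10:45-11:00, 11:15-11:45, 12:30-13:30, 15:15-15:45.
Beatriz ∩ Ugo ∩ Imani ∩ Tomás: 09:00-10:30, 10:45-11:00, 12:30-13:30.
Beatriz ∩ Ugo ∩ Imani ∩ Tomás ∩ Wei: 09:00-10:30, 12:30-13:15.
Beatriz ∩ Ugo ∩ Imani ∩ Tomás ∩ Wei ∩ Sam: 09:00-10:30, 12:30-13:15.
Beatriz ∩ Ugo ∩ Imani ∩ Tomás ∩ Wei ∩ Sam ∩ Dmitri: 09:00-10:30, 12:30-13:15.
So the common availability across everyone is 09:00-10:30, 12:30-13:15.
The first common window of at least 60 minutes is 09:00-10:30, so the earliest start is 09:00.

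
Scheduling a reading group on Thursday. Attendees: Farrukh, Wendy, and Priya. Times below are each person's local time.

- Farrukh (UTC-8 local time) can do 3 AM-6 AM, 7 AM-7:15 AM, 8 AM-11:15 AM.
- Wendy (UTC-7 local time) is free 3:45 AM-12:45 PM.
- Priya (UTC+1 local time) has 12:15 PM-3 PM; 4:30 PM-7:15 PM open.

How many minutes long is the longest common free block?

Farrukh in UTC: 11:00-14:00, 15:00-15:15, 16:00-19:15 (add 8h to convert from UTC-8).
Wendy in UTC: 10:45-19:45 (add 7h to convert from UTC-7).
Priya in UTC: 11:15-14:00, 15:30-18:15 (subtract 1h to convert from UTC+1).
Farrukh ∩ Wendy: 11:00-14:00, 15:00-15:15, 16:00-19:15.
Farrukh ∩ Wendy ∩ Priya: 11:15-14:00, 16:00-18:15.
Those are the intersection windows.
The longest is 11:15-14:00 at 165 minutes.

165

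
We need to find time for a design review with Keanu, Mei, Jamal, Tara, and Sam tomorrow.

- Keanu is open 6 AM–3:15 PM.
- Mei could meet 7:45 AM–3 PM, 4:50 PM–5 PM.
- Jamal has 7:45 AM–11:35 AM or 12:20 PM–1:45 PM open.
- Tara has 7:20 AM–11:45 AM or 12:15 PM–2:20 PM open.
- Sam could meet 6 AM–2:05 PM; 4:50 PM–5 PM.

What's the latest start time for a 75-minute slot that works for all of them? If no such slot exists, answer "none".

Keanu ∩ Mei: 07:45-15:00.
Keanu ∩ Mei ∩ Jamal: 07:45-11:35, 12:20-13:45.
Keanu ∩ Mei ∩ Jamal ∩ Tara: 07:45-11:35, 12:20-13:45.
Keanu ∩ Mei ∩ Jamal ∩ Tara ∩ Sam: 07:45-11:35, 12:20-13:45.
Those are the intersection windows.
The last common window of at least 75 minutes is 12:20-13:45; a 75-minute meeting can start as late as 12:30 and still end by 13:45.

12:30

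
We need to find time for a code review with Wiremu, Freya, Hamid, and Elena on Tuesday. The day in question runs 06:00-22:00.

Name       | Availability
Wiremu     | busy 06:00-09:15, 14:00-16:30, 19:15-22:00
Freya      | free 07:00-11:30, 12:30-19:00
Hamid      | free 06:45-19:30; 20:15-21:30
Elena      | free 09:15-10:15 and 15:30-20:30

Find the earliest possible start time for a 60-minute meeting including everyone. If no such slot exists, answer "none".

Wiremu free: 09:15-14:00, 16:30-19:15 (invert busy blocks within the working day).
Freya free: 07:00-11:30, 12:30-19:00.
Hamid free: 06:45-19:30, 20:15-21:30.
Elena free: 09:15-10:15, 15:30-20:30.
Wiremu ∩ Freya: 09:15-11:30, 12:30-14:00, 16:30-19:00.
Wiremu ∩ Freya ∩ Hamid: 09:15-11:30, 12:30-14:00, 16:30-19:00.
Wiremu ∩ Freya ∩ Hamid ∩ Elena: 09:15-10:15, 16:30-19:00.
The first common window of at least 60 minutes is 09:15-10:15, so the earliest start is 09:15.

09:15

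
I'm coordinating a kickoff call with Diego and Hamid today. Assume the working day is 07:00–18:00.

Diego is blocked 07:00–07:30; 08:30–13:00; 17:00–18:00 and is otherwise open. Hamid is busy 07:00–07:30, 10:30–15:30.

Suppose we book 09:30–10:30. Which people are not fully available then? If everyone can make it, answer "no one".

Diego

Diego free: 07:30-08:30, 13:00-17:00 (invert busy blocks within the working day).
Hamid free: 07:30-10:30, 15:30-18:00 (invert busy blocks within the working day).
Diego: not fully free for 09:30-10:30. Hamid: free for 09:30-10:30.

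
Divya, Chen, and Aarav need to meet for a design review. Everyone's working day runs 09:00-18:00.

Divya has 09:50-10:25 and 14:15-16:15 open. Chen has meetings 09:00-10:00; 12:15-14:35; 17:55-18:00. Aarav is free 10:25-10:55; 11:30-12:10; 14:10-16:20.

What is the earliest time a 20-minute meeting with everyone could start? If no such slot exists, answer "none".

14:35

Divya free: 09:50-10:25, 14:15-16:15.
Chen free: 10:00-12:15, 14:35-17:55 (invert busy blocks within the working day).
Aarav free: 10:25-10:55, 11:30-12:10, 14:10-16:20.
Divya ∩ Chen: 10:00-10:25, 14:35-16:15.
Divya ∩ Chen ∩ Aarav: 14:35-16:15.
Those are the intersection windows.
The first common window of at least 20 minutes is 14:35-16:15, so the earliest start is 14:35.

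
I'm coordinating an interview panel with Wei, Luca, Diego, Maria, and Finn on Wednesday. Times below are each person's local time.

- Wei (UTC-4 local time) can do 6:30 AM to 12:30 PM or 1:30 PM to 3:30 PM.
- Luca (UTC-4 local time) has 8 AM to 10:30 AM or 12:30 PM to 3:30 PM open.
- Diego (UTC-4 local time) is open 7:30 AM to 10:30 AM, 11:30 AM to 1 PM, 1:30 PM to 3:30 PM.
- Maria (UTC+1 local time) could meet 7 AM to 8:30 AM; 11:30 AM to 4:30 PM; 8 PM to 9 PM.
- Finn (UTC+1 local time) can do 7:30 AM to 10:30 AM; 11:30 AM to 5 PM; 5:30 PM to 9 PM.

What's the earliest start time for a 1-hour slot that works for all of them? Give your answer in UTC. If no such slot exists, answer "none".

12:00

Wei in UTC: 10:30-16:30, 17:30-19:30 (add 4h to convert from UTC-4).
Luca in UTC: 12:00-14:30, 16:30-19:30 (add 4h to convert from UTC-4).
Diego in UTC: 11:30-14:30, 15:30-17:00, 17:30-19:30 (add 4h to convert from UTC-4).
Maria in UTC: 06:00-07:30, 10:30-15:30, 19:00-20:00 (subtract 1h to convert from UTC+1).
Finn in UTC: 06:30-09:30, 10:30-16:00, 16:30-20:00 (subtract 1h to convert from UTC+1).
Wei ∩ Luca: 12:00-14:30, 17:30-19:30.
Wei ∩ Luca ∩ Diego: 12:00-14:30, 17:30-19:30.
Wei ∩ Luca ∩ Diego ∩ Maria: 12:00-14:30, 19:00-19:30.
Wei ∩ Luca ∩ Diego ∩ Maria ∩ Finn: 12:00-14:30, 19:00-19:30.
The first common window of at least 60 minutes is 12:00-14:30, so the earliest start is 12:00.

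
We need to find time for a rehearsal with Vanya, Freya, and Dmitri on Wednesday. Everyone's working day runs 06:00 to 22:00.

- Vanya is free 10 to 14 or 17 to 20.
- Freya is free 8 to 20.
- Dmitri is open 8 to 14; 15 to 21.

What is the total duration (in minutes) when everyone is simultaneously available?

Vanya ∩ Freya: 10:00-14:00, 17:00-20:00.
Vanya ∩ Freya ∩ Dmitri: 10:00-14:00, 17:00-20:00.
Summing the common windows: 240 + 180 = 420 minutes.

420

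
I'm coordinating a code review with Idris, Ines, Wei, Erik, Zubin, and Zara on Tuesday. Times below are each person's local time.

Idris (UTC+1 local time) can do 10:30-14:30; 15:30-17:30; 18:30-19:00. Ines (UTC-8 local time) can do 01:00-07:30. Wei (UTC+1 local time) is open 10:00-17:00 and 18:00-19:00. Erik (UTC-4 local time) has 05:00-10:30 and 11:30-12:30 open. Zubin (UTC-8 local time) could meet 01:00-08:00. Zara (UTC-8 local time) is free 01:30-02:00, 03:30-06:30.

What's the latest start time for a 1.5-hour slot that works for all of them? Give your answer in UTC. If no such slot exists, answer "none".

12:00

Idris in UTC: 09:30-13:30, 14:30-16:30, 17:30-18:00 (subtract 1h to convert from UTC+1).
Ines in UTC: 09:00-15:30 (add 8h to convert from UTC-8).
Wei in UTC: 09:00-16:00, 17:00-18:00 (subtract 1h to convert from UTC+1).
Erik in UTC: 09:00-14:30, 15:30-16:30 (add 4h to convert from UTC-4).
Zubin in UTC: 09:00-16:00 (add 8h to convert from UTC-8).
Zara in UTC: 09:30-10:00, 11:30-14:30 (add 8h to convert from UTC-8).
Idris ∩ Ines: 09:30-13:30, 14:30-15:30.
Idris ∩ Ines ∩ Wei: 09:30-13:30, 14:30-15:30.
Idris ∩ Ines ∩ Wei ∩ Erik: 09:30-13:30.
Idris ∩ Ines ∩ Wei ∩ Erik ∩ Zubin: 09:30-13:30.
Idris ∩ Ines ∩ Wei ∩ Erik ∩ Zubin ∩ Zara: 09:30-10:00, 11:30-13:30.
The last common window of at least 90 minutes is 11:30-13:30; a 90-minute meeting can start as late as 12:00 and still end by 13:30.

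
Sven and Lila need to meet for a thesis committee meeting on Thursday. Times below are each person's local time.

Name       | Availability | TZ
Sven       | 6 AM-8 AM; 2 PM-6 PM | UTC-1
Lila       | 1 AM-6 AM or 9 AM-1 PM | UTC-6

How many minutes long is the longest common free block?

Sven in UTC: 07:00-09:00, 15:00-19:00 (add 1h to convert from UTC-1).
Lila in UTC: 07:00-12:00, 15:00-19:00 (add 6h to convert from UTC-6).
Sven ∩ Lila: 07:00-09:00, 15:00-19:00.
So the common availability across everyone is 07:00-09:00, 15:00-19:00.
The longest is 15:00-19:00 at 240 minutes.

240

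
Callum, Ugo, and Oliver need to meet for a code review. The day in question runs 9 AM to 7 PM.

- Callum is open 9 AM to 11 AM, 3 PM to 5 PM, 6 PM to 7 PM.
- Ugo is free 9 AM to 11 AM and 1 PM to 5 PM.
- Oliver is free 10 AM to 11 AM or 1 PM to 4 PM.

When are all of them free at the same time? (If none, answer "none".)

Callum ∩ Ugo: 09:00-11:00, 15:00-17:00.
Callum ∩ Ugo ∩ Oliver: 10:00-11:00, 15:00-16:00.

10:00-11:00, 15:00-16:00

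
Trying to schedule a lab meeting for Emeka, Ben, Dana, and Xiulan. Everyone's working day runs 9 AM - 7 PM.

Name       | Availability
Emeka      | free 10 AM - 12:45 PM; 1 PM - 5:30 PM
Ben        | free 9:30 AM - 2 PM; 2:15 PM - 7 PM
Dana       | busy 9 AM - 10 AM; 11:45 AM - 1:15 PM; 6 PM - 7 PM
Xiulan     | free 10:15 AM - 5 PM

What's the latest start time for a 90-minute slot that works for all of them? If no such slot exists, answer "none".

15:30

Emeka free: 10:00-12:45, 13:00-17:30.
Ben free: 09:30-14:00, 14:15-19:00.
Dana free: 10:00-11:45, 13:15-18:00 (invert busy blocks within the working day).
Xiulan free: 10:15-17:00.
Emeka ∩ Ben: 10:00-12:45, 13:00-14:00, 14:15-17:30.
Emeka ∩ Ben ∩ Dana: 10:00-11:45, 13:15-14:00, 14:15-17:30.
Emeka ∩ Ben ∩ Dana ∩ Xiulan: 10:15-11:45, 13:15-14:00, 14:15-17:00.
The last common window of at least 90 minutes is 14:15-17:00; a 90-minute meeting can start as late as 15:30 and still end by 17:00.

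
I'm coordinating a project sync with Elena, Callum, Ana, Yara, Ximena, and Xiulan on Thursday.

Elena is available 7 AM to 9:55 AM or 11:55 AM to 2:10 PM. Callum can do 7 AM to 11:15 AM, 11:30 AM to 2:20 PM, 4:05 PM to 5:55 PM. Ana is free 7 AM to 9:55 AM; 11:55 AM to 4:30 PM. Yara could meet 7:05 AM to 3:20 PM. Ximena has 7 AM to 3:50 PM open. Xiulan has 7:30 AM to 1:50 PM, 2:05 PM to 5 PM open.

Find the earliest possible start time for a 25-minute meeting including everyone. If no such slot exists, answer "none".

Elena ∩ Callum: 07:00-09:55, 11:55-14:10.
Elena ∩ Callum ∩ Ana: 07:00-09:55, 11:55-14:10.
Elena ∩ Callum ∩ Ana ∩ Yara: 07:05-09:55, 11:55-14:10.
Elena ∩ Callum ∩ Ana ∩ Yara ∩ Ximena: 07:05-09:55, 11:55-14:10.
Elena ∩ Callum ∩ Ana ∩ Yara ∩ Ximena ∩ Xiulan: 07:30-09:55, 11:55-13:50, 14:05-14:10.
The first common window of at least 25 minutes is 07:30-09:55, so the earliest start is 07:30.

07:30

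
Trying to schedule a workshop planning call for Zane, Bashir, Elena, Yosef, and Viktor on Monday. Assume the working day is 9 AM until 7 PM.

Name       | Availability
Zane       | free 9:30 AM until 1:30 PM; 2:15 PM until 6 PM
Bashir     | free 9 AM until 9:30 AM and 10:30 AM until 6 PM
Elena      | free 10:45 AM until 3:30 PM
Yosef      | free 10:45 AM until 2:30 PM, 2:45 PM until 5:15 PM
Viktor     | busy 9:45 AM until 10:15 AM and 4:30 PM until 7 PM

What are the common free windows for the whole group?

Zane free: 09:30-13:30, 14:15-18:00.
Bashir free: 09:00-09:30, 10:30-18:00.
Elena free: 10:45-15:30.
Yosef free: 10:45-14:30, 14:45-17:15.
Viktor free: 09:00-09:45, 10:15-16:30 (invert busy blocks within the working day).
Zane ∩ Bashir: 10:30-13:30, 14:15-18:00.
Zane ∩ Bashir ∩ Elena: 10:45-13:30, 14:15-15:30.
Zane ∩ Bashir ∩ Elena ∩ Yosef: 10:45-13:30, 14:15-14:30, 14:45-15:30.
Zane ∩ Bashir ∩ Elena ∩ Yosef ∩ Viktor: 10:45-13:30, 14:15-14:30, 14:45-15:30.
Those are the intersection windows.

10:45-13:30, 14:15-14:30, 14:45-15:30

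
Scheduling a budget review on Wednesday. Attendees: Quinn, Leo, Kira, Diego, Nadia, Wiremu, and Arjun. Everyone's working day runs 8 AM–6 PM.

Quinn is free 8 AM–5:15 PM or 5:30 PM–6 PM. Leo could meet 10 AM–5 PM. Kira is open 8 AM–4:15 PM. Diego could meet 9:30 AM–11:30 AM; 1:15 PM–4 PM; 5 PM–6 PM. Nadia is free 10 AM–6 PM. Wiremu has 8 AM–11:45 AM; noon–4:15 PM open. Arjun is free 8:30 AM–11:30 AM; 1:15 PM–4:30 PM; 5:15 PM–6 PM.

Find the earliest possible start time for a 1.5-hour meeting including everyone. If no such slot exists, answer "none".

10:00

Quinn ∩ Leo: 10:00-17:00.
Quinn ∩ Leo ∩ Kira: 10:00-16:15.
Quinn ∩ Leo ∩ Kira ∩ Diego: 10:00-11:30, 13:15-16:00.
Quinn ∩ Leo ∩ Kira ∩ Diego ∩ Nadia: 10:00-11:30, 13:15-16:00.
Quinn ∩ Leo ∩ Kira ∩ Diego ∩ Nadia ∩ Wiremu: 10:00-11:30, 13:15-16:00.
Quinn ∩ Leo ∩ Kira ∩ Diego ∩ Nadia ∩ Wiremu ∩ Arjun: 10:00-11:30, 13:15-16:00.
So the common availability across everyone is 10:00-11:30, 13:15-16:00.
The first common window of at least 90 minutes is 10:00-11:30, so the earliest start is 10:00.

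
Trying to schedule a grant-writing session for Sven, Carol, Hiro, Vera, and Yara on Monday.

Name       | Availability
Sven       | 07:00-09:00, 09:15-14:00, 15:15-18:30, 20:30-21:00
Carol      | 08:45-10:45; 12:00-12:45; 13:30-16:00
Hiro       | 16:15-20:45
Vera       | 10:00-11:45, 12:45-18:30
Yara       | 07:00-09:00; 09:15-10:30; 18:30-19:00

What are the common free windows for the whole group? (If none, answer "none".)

none

Sven ∩ Carol: 08:45-09:00, 09:15-10:45, 12:00-12:45, 13:30-14:00, 15:15-16:00.
Sven ∩ Carol ∩ Hiro: ∅.
Sven ∩ Carol ∩ Hiro ∩ Vera: ∅.
Sven ∩ Carol ∩ Hiro ∩ Vera ∩ Yara: ∅.
There is no time when everyone is free.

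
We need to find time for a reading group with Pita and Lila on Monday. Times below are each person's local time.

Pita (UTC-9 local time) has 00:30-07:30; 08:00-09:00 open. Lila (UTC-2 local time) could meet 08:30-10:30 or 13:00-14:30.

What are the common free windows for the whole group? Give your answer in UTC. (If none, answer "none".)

10:30-12:30, 15:00-16:30

Pita in UTC: 09:30-16:30, 17:00-18:00 (add 9h to convert from UTC-9).
Lila in UTC: 10:30-12:30, 15:00-16:30 (add 2h to convert from UTC-2).
Pita ∩ Lila: 10:30-12:30, 15:00-16:30.
So the common availability across everyone is 10:30-12:30, 15:00-16:30.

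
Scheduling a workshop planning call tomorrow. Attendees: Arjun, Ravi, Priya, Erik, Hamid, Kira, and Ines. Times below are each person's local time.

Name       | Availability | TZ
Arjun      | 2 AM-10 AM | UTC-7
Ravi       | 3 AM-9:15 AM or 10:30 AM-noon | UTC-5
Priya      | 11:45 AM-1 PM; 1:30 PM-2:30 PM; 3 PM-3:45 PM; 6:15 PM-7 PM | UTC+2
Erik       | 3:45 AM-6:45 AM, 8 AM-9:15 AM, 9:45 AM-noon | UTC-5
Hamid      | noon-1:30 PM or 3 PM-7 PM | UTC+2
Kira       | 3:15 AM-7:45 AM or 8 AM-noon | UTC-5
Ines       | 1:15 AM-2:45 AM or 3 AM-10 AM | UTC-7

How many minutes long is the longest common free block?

Arjun in UTC: 09:00-17:00 (add 7h to convert from UTC-7).
Ravi in UTC: 08:00-14:15, 15:30-17:00 (add 5h to convert from UTC-5).
Priya in UTC: 09:45-11:00, 11:30-12:30, 13:00-13:45, 16:15-17:00 (subtract 2h to convert from UTC+2).
Erik in UTC: 08:45-11:45, 13:00-14:15, 14:45-17:00 (add 5h to convert from UTC-5).
Hamid in UTC: 10:00-11:30, 13:00-17:00 (subtract 2h to convert from UTC+2).
Kira in UTC: 08:15-12:45, 13:00-17:00 (add 5h to convert from UTC-5).
Ines in UTC: 08:15-09:45, 10:00-17:00 (add 7h to convert from UTC-7).
Arjun ∩ Ravi: 09:00-14:15, 15:30-17:00.
Arjun ∩ Ravi ∩ Priya: 09:45-11:00, 11:30-12:30, 13:00-13:45, 16:15-17:00.
Arjun ∩ Ravi ∩ Priya ∩ Erik: 09:45-11:00, 11:30-11:45, 13:00-13:45, 16:15-17:00.
Arjun ∩ Ravi ∩ Priya ∩ Erik ∩ Hamid: 10:00-11:00, 13:00-13:45, 16:15-17:00.
Arjun ∩ Ravi ∩ Priya ∩ Erik ∩ Hamid ∩ Kira: 10:00-11:00, 13:00-13:45, 16:15-17:00.
Arjun ∩ Ravi ∩ Priya ∩ Erik ∩ Hamid ∩ Kira ∩ Ines: 10:00-11:00, 13:00-13:45, 16:15-17:00.
The longest is 10:00-11:00 at 60 minutes.

60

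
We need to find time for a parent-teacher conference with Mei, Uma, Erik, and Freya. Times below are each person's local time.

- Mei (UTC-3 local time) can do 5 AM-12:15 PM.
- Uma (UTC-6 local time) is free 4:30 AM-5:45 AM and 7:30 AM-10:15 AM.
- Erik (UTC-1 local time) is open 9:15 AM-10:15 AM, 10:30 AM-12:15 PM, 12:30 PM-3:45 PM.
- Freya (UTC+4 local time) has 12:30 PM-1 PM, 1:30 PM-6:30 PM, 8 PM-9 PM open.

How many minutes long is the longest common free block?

Mei in UTC: 08:00-15:15 (add 3h to convert from UTC-3).
Uma in UTC: 10:30-11:45, 13:30-16:15 (add 6h to convert from UTC-6).
Erik in UTC: 10:15-11:15, 11:30-13:15, 13:30-16:45 (add 1h to convert from UTC-1).
Freya in UTC: 08:30-09:00, 09:30-14:30, 16:00-17:00 (subtract 4h to convert from UTC+4).
Mei ∩ Uma: 10:30-11:45, 13:30-15:15.
Mei ∩ Uma ∩ Erik: 10:30-11:15, 11:30-11:45, 13:30-15:15.
Mei ∩ Uma ∩ Erik ∩ Freya: 10:30-11:15, 11:30-11:45, 13:30-14:30.
The longest is 13:30-14:30 at 60 minutes.

60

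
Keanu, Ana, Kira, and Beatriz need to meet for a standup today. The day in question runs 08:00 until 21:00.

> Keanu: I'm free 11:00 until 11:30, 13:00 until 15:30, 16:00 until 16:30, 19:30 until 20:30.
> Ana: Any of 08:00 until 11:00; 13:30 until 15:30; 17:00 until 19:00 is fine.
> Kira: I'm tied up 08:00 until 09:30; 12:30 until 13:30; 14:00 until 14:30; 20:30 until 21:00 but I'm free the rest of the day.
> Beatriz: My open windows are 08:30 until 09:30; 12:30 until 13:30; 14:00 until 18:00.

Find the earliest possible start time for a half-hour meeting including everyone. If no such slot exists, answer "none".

14:30

Keanu free: 11:00-11:30, 13:00-15:30, 16:00-16:30, 19:30-20:30.
Ana free: 08:00-11:00, 13:30-15:30, 17:00-19:00.
Kira free: 09:30-12:30, 13:30-14:00, 14:30-20:30 (invert busy blocks within the working day).
Beatriz free: 08:30-09:30, 12:30-13:30, 14:00-18:00.
Keanu ∩ Ana: 13:30-15:30.
Keanu ∩ Ana ∩ Kira: 13:30-14:00, 14:30-15:30.
Keanu ∩ Ana ∩ Kira ∩ Beatriz: 14:30-15:30.
The first common window of at least 30 minutes is 14:30-15:30, so the earliest start is 14:30.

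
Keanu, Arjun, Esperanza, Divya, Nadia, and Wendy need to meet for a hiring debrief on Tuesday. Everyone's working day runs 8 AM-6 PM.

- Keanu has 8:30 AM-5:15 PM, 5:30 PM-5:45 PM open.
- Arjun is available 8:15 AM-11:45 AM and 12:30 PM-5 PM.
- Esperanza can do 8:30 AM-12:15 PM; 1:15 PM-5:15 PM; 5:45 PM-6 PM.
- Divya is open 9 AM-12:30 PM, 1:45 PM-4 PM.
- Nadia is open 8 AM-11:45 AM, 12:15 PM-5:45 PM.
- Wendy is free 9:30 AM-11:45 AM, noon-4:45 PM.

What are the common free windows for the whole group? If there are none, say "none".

Keanu ∩ Arjun: 08:30-11:45, 12:30-17:00.
Keanu ∩ Arjun ∩ Esperanza: 08:30-11:45, 13:15-17:00.
Keanu ∩ Arjun ∩ Esperanza ∩ Divya: 09:00-11:45, 13:45-16:00.
Keanu ∩ Arjun ∩ Esperanza ∩ Divya ∩ Nadia: 09:00-11:45, 13:45-16:00.
Keanu ∩ Arjun ∩ Esperanza ∩ Divya ∩ Nadia ∩ Wendy: 09:30-11:45, 13:45-16:00.

09:30-11:45, 13:45-16:00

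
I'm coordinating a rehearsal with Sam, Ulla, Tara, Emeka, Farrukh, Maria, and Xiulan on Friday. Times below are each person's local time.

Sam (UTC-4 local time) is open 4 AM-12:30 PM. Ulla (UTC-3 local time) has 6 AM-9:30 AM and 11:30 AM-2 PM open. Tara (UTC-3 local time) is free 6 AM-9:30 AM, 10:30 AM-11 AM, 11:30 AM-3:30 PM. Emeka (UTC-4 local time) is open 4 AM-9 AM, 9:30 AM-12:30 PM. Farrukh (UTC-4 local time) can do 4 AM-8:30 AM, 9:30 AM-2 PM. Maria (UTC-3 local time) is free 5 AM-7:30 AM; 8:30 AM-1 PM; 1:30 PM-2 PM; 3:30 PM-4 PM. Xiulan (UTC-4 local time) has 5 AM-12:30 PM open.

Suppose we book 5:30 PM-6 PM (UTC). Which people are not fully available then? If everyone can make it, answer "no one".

Sam in UTC: 08:00-16:30 (add 4h to convert from UTC-4).
Ulla in UTC: 09:00-12:30, 14:30-17:00 (add 3h to convert from UTC-3).
Tara in UTC: 09:00-12:30, 13:30-14:00, 14:30-18:30 (add 3h to convert from UTC-3).
Emeka in UTC: 08:00-13:00, 13:30-16:30 (add 4h to convert from UTC-4).
Farrukh in UTC: 08:00-12:30, 13:30-18:00 (add 4h to convert from UTC-4).
Maria in UTC: 08:00-10:30, 11:30-16:00, 16:30-17:00, 18:30-19:00 (add 3h to convert from UTC-3).
Xiulan in UTC: 09:00-16:30 (add 4h to convert from UTC-4).
Sam: not fully free for 17:30-18:00. Ulla: not fully free for 17:30-18:00. Tara: free for 17:30-18:00. Emeka: not fully free for 17:30-18:00. Farrukh: free for 17:30-18:00. Maria: not fully free for 17:30-18:00. Xiulan: not fully free for 17:30-18:00.

Emeka, Maria, Sam, Ulla, Xiulan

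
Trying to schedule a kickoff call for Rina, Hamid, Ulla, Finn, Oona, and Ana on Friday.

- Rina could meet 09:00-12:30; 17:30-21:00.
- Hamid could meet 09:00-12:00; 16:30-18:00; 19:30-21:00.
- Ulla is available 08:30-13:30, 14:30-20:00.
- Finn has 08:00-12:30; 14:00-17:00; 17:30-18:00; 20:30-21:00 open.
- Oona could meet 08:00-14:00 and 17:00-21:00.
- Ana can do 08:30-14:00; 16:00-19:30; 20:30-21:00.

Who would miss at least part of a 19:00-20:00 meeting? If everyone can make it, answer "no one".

Ana, Finn, Hamid

Rina: free for 19:00-20:00. Hamid: not fully free for 19:00-20:00. Ulla: free for 19:00-20:00. Finn: not fully free for 19:00-20:00. Oona: free for 19:00-20:00. Ana: not fully free for 19:00-20:00.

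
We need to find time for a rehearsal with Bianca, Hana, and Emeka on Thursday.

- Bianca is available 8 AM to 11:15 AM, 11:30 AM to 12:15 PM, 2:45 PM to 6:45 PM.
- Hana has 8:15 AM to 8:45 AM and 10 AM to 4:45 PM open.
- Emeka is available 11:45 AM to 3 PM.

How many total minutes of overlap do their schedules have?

Bianca ∩ Hana: 08:15-08:45, 10:00-11:15, 11:30-12:15, 14:45-16:45.
Bianca ∩ Hana ∩ Emeka: 11:45-12:15, 14:45-15:00.
Those are the intersection windows.
Summing the common windows: 30 + 15 = 45 minutes.

45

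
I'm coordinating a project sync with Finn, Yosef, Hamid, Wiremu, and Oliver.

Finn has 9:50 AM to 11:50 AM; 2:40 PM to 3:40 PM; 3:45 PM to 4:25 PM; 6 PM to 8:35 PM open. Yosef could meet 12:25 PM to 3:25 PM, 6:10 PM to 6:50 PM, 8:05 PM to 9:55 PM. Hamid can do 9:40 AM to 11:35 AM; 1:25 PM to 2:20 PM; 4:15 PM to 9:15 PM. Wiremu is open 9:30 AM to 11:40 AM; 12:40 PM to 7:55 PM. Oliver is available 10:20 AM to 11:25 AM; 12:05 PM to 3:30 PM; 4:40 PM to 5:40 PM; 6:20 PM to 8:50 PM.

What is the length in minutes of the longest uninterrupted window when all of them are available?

Finn ∩ Yosef: 14:40-15:25, 18:10-18:50, 20:05-20:35.
Finn ∩ Yosef ∩ Hamid: 18:10-18:50, 20:05-20:35.
Finn ∩ Yosef ∩ Hamid ∩ Wiremu: 18:10-18:50.
Finn ∩ Yosef ∩ Hamid ∩ Wiremu ∩ Oliver: 18:20-18:50.
The longest is 18:20-18:50 at 30 minutes.

30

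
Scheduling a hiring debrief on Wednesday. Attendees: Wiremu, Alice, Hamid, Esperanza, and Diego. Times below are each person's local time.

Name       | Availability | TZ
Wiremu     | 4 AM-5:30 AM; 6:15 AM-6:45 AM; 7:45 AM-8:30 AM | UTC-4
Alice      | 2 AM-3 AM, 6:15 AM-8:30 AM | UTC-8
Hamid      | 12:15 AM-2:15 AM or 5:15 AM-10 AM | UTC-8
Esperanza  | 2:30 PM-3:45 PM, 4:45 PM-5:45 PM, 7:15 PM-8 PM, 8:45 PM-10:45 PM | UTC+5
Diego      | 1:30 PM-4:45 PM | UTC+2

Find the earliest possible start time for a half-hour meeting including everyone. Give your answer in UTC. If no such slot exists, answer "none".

Wiremu in UTC: 08:00-09:30, 10:15-10:45, 11:45-12:30 (add 4h to convert from UTC-4).
Alice in UTC: 10:00-11:00, 14:15-16:30 (add 8h to convert from UTC-8).
Hamid in UTC: 08:15-10:15, 13:15-18:00 (add 8h to convert from UTC-8).
Esperanza in UTC: 09:30-10:45, 11:45-12:45, 14:15-15:00, 15:45-17:45 (subtract 5h to convert from UTC+5).
Diego in UTC: 11:30-14:45 (subtract 2h to convert from UTC+2).
Wiremu ∩ Alice: 10:15-10:45.
Wiremu ∩ Alice ∩ Hamid: ∅.
Wiremu ∩ Alice ∩ Hamid ∩ Esperanza: ∅.
Wiremu ∩ Alice ∩ Hamid ∩ Esperanza ∩ Diego: ∅.
There is no time when everyone is free.
No common window is at least 30 minutes long.

none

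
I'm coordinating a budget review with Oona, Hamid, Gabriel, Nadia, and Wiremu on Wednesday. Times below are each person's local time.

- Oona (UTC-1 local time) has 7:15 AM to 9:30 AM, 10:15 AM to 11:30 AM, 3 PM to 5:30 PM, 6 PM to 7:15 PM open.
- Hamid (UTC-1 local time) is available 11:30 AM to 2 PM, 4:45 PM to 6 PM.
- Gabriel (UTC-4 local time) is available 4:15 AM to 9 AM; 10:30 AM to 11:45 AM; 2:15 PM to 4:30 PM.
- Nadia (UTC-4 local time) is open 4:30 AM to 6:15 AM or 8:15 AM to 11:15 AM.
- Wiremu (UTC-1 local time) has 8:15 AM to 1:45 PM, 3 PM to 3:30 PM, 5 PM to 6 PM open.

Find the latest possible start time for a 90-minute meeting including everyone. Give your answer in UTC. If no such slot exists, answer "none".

none

Oona in UTC: 08:15-10:30, 11:15-12:30, 16:00-18:30, 19:00-20:15 (add 1h to convert from UTC-1).
Hamid in UTC: 12:30-15:00, 17:45-19:00 (add 1h to convert from UTC-1).
Gabriel in UTC: 08:15-13:00, 14:30-15:45, 18:15-20:30 (add 4h to convert from UTC-4).
Nadia in UTC: 08:30-10:15, 12:15-15:15 (add 4h to convert from UTC-4).
Wiremu in UTC: 09:15-14:45, 16:00-16:30, 18:00-19:00 (add 1h to convert from UTC-1).
Oona ∩ Hamid: 17:45-18:30.
Oona ∩ Hamid ∩ Gabriel: 18:15-18:30.
Oona ∩ Hamid ∩ Gabriel ∩ Nadia: ∅.
Oona ∩ Hamid ∩ Gabriel ∩ Nadia ∩ Wiremu: ∅.
There is no time when everyone is free.
No common window is at least 90 minutes long.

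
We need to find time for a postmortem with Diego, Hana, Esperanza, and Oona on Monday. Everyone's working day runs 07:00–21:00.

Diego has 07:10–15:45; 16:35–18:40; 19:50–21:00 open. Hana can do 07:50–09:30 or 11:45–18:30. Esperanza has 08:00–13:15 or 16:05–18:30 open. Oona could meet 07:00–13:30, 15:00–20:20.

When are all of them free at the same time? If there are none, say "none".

08:00-09:30, 11:45-13:15, 16:35-18:30

Diego ∩ Hana: 07:50-09:30, 11:45-15:45, 16:35-18:30.
Diego ∩ Hana ∩ Esperanza: 08:00-09:30, 11:45-13:15, 16:35-18:30.
Diego ∩ Hana ∩ Esperanza ∩ Oona: 08:00-09:30, 11:45-13:15, 16:35-18:30.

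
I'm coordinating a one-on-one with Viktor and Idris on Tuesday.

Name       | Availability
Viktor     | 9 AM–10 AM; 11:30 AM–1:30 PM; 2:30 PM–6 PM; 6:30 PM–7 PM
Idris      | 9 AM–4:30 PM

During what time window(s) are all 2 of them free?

09:00-10:00, 11:30-13:30, 14:30-16:30

Viktor ∩ Idris: 09:00-10:00, 11:30-13:30, 14:30-16:30.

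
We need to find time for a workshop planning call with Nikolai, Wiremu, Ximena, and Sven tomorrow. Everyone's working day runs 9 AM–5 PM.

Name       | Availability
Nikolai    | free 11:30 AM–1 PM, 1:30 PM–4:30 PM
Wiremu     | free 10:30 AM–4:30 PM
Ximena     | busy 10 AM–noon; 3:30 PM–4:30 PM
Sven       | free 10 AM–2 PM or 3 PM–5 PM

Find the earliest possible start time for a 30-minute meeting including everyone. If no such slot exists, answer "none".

12:00

Nikolai free: 11:30-13:00, 13:30-16:30.
Wiremu free: 10:30-16:30.
Ximena free: 09:00-10:00, 12:00-15:30, 16:30-17:00 (invert busy blocks within the working day).
Sven free: 10:00-14:00, 15:00-17:00.
Nikolai ∩ Wiremu: 11:30-13:00, 13:30-16:30.
Nikolai ∩ Wiremu ∩ Ximena: 12:00-13:00, 13:30-15:30.
Nikolai ∩ Wiremu ∩ Ximena ∩ Sven: 12:00-13:00, 13:30-14:00, 15:00-15:30.
The first common window of at least 30 minutes is 12:00-13:00, so the earliest start is 12:00.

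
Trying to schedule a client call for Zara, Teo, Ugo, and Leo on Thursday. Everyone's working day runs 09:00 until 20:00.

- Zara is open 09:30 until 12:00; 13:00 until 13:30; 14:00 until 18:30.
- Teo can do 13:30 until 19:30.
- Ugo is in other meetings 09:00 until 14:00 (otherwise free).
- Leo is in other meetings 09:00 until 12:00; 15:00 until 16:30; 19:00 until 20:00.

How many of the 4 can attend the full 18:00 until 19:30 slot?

Zara free: 09:30-12:00, 13:00-13:30, 14:00-18:30.
Teo free: 13:30-19:30.
Ugo free: 14:00-20:00 (invert busy blocks within the working day).
Leo free: 12:00-15:00, 16:30-19:00 (invert busy blocks within the working day).
Teo and Ugo can make the full 18:00-19:30 slot — that's 2.

2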